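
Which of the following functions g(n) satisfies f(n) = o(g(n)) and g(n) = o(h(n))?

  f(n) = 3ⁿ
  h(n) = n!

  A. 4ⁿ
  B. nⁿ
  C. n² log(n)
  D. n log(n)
A

We need g(n) with 3ⁿ = o(g(n)) and g(n) = o(n!), i.e. O(3ⁿ) ≺ g ≺ O(n!).
Check each option:
  A. 4ⁿ — O(4ⁿ) is strictly between O(3ⁿ) and O(n!) ✓
  B. nⁿ — O(nⁿ) does not grow strictly slower than h(n)
  C. n² log(n) — O(n² log n) does not grow strictly faster than f(n)
  D. n log(n) — O(n log n) does not grow strictly faster than f(n)

Only option A (4ⁿ) lies strictly between.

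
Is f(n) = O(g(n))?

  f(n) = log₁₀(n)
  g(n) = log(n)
True

f(n) = log₁₀(n) and g(n) = log(n) are both O(log n).
Big-O permits equal growth rates (f ≤ c·g for some c), so f(n) = O(g(n)) is true.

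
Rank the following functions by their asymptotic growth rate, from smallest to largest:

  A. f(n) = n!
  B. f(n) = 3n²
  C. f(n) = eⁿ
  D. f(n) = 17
D < B < C < A

Comparing growth rates:
D = 17 is O(1)
B = 3n² is O(n²)
C = eⁿ is O(eⁿ)
A = n! is O(n!)

Therefore, the order from slowest to fastest is: D < B < C < A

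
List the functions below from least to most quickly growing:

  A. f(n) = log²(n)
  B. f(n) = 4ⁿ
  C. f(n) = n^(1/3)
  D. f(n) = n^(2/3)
A < C < D < B

Comparing growth rates:
A = log²(n) is O(log² n)
C = n^(1/3) is O(n^(1/3))
D = n^(2/3) is O(n^(2/3))
B = 4ⁿ is O(4ⁿ)

Therefore, the order from slowest to fastest is: A < C < D < B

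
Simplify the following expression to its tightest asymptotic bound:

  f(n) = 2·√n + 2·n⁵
Θ(n⁵)

Order the terms by growth rate: 2·√n ≺ 2·n⁵.
The fastest-growing term 2·n⁵ dominates as n → ∞; dropping its constant factor gives Θ(n⁵).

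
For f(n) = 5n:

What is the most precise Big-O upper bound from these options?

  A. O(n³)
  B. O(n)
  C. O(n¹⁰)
B

f(n) = 5n is O(n).
All listed options are valid Big-O bounds (upper bounds),
but O(n) is the tightest (smallest valid bound).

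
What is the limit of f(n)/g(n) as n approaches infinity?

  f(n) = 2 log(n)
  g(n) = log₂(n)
log(4)

Since 2 log(n) and log₂(n) have the same growth rate (O(log n)),
the ratio converges to a constant: log(4).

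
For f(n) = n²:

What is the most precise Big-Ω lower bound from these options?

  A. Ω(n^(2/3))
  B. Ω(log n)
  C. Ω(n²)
C

f(n) = n² is Ω(n²).
All listed options are valid Big-Ω bounds (lower bounds),
but Ω(n²) is the tightest (largest valid bound).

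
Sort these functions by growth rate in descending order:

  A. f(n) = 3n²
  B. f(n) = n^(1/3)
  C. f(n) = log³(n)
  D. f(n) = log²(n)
A > B > C > D

Comparing growth rates:
A = 3n² is O(n²)
B = n^(1/3) is O(n^(1/3))
C = log³(n) is O(log³ n)
D = log²(n) is O(log² n)

Therefore, the order from fastest to slowest is: A > B > C > D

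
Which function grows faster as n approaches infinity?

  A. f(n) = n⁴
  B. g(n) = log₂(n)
A

f(n) = n⁴ is O(n⁴), while g(n) = log₂(n) is O(log n).
Since O(n⁴) grows faster than O(log n), f(n) dominates.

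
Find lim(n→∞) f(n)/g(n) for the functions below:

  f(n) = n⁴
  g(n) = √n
∞

Since n⁴ (O(n⁴)) grows faster than √n (O(√n)),
the ratio f(n)/g(n) → ∞ as n → ∞.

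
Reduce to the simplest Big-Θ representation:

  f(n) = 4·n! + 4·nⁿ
Θ(nⁿ)

Order the terms by growth rate: 4·n! ≺ 4·nⁿ.
The fastest-growing term 4·nⁿ dominates as n → ∞; dropping its constant factor gives Θ(nⁿ).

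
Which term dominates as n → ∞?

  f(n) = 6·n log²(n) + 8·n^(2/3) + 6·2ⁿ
6·2ⁿ

Looking at each term:
  - 6·n log²(n) is O(n log² n)
  - 8·n^(2/3) is O(n^(2/3))
  - 6·2ⁿ is O(2ⁿ)

The term 6·2ⁿ (O(2ⁿ)) grows fastest and dominates all others.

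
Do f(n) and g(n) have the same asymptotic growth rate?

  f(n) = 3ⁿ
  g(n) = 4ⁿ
False

f(n) = 3ⁿ is O(3ⁿ), and g(n) = 4ⁿ is O(4ⁿ).
Since they have different growth rates, f(n) = Θ(g(n)) is false.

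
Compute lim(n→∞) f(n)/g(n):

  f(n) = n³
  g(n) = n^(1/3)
∞

Since n³ (O(n³)) grows faster than n^(1/3) (O(n^(1/3))),
the ratio f(n)/g(n) → ∞ as n → ∞.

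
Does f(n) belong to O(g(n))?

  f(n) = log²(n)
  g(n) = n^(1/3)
True

f(n) = log²(n) is O(log² n), and g(n) = n^(1/3) is O(n^(1/3)).
Since O(log² n) ⊆ O(n^(1/3)) (f grows no faster than g), f(n) = O(g(n)) is true.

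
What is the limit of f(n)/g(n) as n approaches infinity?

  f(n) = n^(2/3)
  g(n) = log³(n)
∞

Since n^(2/3) (O(n^(2/3))) grows faster than log³(n) (O(log³ n)),
the ratio f(n)/g(n) → ∞ as n → ∞.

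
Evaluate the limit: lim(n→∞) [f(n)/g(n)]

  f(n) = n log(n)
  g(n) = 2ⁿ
0

Since n log(n) (O(n log n)) grows slower than 2ⁿ (O(2ⁿ)),
the ratio f(n)/g(n) → 0 as n → ∞.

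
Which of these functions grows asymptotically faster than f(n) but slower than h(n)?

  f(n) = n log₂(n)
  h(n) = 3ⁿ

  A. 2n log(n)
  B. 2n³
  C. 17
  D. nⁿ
B

We need g(n) with n log₂(n) = o(g(n)) and g(n) = o(3ⁿ), i.e. O(n log n) ≺ g ≺ O(3ⁿ).
Check each option:
  A. 2n log(n) — O(n log n) does not grow strictly faster than f(n)
  B. 2n³ — O(n³) is strictly between O(n log n) and O(3ⁿ) ✓
  C. 17 — O(1) does not grow strictly faster than f(n)
  D. nⁿ — O(nⁿ) does not grow strictly slower than h(n)

Only option B (2n³) lies strictly between.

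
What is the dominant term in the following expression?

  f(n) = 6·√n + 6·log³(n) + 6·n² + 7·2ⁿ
7·2ⁿ

Looking at each term:
  - 6·√n is O(√n)
  - 6·log³(n) is O(log³ n)
  - 6·n² is O(n²)
  - 7·2ⁿ is O(2ⁿ)

The term 7·2ⁿ (O(2ⁿ)) grows fastest and dominates all others.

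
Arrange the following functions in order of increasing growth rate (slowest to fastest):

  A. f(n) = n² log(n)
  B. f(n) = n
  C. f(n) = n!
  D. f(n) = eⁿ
B < A < D < C

Comparing growth rates:
B = n is O(n)
A = n² log(n) is O(n² log n)
D = eⁿ is O(eⁿ)
C = n! is O(n!)

Therefore, the order from slowest to fastest is: B < A < D < C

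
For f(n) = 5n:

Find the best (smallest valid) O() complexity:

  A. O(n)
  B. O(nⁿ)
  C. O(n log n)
A

f(n) = 5n is O(n).
All listed options are valid Big-O bounds (upper bounds),
but O(n) is the tightest (smallest valid bound).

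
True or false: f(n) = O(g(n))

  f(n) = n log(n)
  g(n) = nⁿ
True

f(n) = n log(n) is O(n log n), and g(n) = nⁿ is O(nⁿ).
Since O(n log n) ⊆ O(nⁿ) (f grows no faster than g), f(n) = O(g(n)) is true.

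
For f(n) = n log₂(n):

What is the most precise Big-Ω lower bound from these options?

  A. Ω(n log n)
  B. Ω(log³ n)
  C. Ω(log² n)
A

f(n) = n log₂(n) is Ω(n log n).
All listed options are valid Big-Ω bounds (lower bounds),
but Ω(n log n) is the tightest (largest valid bound).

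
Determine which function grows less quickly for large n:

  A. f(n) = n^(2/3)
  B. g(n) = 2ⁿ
A

f(n) = n^(2/3) is O(n^(2/3)), while g(n) = 2ⁿ is O(2ⁿ).
Since O(n^(2/3)) grows slower than O(2ⁿ), f(n) is dominated.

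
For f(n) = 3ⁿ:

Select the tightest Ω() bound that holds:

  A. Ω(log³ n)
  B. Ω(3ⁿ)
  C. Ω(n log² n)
B

f(n) = 3ⁿ is Ω(3ⁿ).
All listed options are valid Big-Ω bounds (lower bounds),
but Ω(3ⁿ) is the tightest (largest valid bound).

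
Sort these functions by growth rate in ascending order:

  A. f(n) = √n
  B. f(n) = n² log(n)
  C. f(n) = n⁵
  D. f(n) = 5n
A < D < B < C

Comparing growth rates:
A = √n is O(√n)
D = 5n is O(n)
B = n² log(n) is O(n² log n)
C = n⁵ is O(n⁵)

Therefore, the order from slowest to fastest is: A < D < B < C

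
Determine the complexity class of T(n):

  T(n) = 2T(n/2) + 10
Θ(n)

Master Theorem: a = 2, b = 2, f(n) = 10.
Compute the critical exponent d = log₂(2) = 1.
Compare f(n) = Θ(1) against n^d:
  k = 0 < d = 1, so f(n) = O(n^(d-ε)) — Case 1.
  The recursion cost dominates: T(n) = Θ(n^d) = Θ(n).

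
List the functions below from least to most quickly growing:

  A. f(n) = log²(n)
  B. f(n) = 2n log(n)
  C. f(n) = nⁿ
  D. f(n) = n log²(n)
A < B < D < C

Comparing growth rates:
A = log²(n) is O(log² n)
B = 2n log(n) is O(n log n)
D = n log²(n) is O(n log² n)
C = nⁿ is O(nⁿ)

Therefore, the order from slowest to fastest is: A < B < D < C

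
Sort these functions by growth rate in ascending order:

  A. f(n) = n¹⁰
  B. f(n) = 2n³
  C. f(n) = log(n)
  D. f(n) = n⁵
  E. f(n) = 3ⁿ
C < B < D < A < E

Comparing growth rates:
C = log(n) is O(log n)
B = 2n³ is O(n³)
D = n⁵ is O(n⁵)
A = n¹⁰ is O(n¹⁰)
E = 3ⁿ is O(3ⁿ)

Therefore, the order from slowest to fastest is: C < B < D < A < E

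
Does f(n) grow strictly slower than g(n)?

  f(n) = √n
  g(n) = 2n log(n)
True

f(n) = √n is O(√n), and g(n) = 2n log(n) is O(n log n).
Since O(√n) grows strictly slower than O(n log n), f(n) = o(g(n)) is true.
This means lim(n→∞) f(n)/g(n) = 0.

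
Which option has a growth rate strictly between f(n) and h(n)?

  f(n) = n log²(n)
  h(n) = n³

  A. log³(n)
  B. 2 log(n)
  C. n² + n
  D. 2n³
C

We need g(n) with n log²(n) = o(g(n)) and g(n) = o(n³), i.e. O(n log² n) ≺ g ≺ O(n³).
Check each option:
  A. log³(n) — O(log³ n) does not grow strictly faster than f(n)
  B. 2 log(n) — O(log n) does not grow strictly faster than f(n)
  C. n² + n — O(n²) is strictly between O(n log² n) and O(n³) ✓
  D. 2n³ — O(n³) does not grow strictly slower than h(n)

Only option C (n² + n) lies strictly between.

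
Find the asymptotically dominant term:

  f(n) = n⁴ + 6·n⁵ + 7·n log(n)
6·n⁵

Looking at each term:
  - n⁴ is O(n⁴)
  - 6·n⁵ is O(n⁵)
  - 7·n log(n) is O(n log n)

The term 6·n⁵ (O(n⁵)) grows fastest and dominates all others.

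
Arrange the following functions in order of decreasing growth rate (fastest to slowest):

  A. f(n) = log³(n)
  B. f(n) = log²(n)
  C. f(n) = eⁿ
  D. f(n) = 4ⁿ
D > C > A > B

Comparing growth rates:
D = 4ⁿ is O(4ⁿ)
C = eⁿ is O(eⁿ)
A = log³(n) is O(log³ n)
B = log²(n) is O(log² n)

Therefore, the order from fastest to slowest is: D > C > A > B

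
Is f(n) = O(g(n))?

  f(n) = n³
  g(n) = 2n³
True

f(n) = n³ and g(n) = 2n³ are both O(n³).
Big-O permits equal growth rates (f ≤ c·g for some c), so f(n) = O(g(n)) is true.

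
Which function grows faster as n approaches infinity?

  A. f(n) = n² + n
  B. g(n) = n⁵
B

f(n) = n² + n is O(n²), while g(n) = n⁵ is O(n⁵).
Since O(n⁵) grows faster than O(n²), g(n) dominates.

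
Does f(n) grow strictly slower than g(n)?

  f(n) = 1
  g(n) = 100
False

f(n) = 1 is O(1), and g(n) = 100 is O(1).
Since they have the same growth rate, f(n) = o(g(n)) is false.
(f = o(g) requires f to grow strictly slower, not equal.)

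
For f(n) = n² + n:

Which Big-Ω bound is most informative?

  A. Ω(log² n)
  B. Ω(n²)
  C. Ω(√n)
B

f(n) = n² + n is Ω(n²).
All listed options are valid Big-Ω bounds (lower bounds),
but Ω(n²) is the tightest (largest valid bound).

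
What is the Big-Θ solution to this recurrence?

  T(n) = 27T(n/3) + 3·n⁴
Θ(n⁴)

Master Theorem: a = 27, b = 3, f(n) = 3·n⁴.
Compute the critical exponent d = log₃(27) = 3.
Compare f(n) = Θ(n⁴) against n^d:
  k = 4 > d = 3, so f(n) = Ω(n^(d+ε)) — Case 3.
  Regularity: a·(n/b)^4/n^4 = a/b^4 = 27/81 < 1 ✓.
  The top-level work dominates: T(n) = Θ(f(n)) = Θ(n⁴).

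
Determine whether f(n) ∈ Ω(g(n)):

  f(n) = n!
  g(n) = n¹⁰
True

f(n) = n! is O(n!), and g(n) = n¹⁰ is O(n¹⁰).
Since O(n!) grows at least as fast as O(n¹⁰), f(n) = Ω(g(n)) is true.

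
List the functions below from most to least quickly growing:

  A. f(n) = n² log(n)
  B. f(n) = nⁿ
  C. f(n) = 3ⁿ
B > C > A

Comparing growth rates:
B = nⁿ is O(nⁿ)
C = 3ⁿ is O(3ⁿ)
A = n² log(n) is O(n² log n)

Therefore, the order from fastest to slowest is: B > C > A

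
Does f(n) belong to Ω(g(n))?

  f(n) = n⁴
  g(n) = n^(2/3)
True

f(n) = n⁴ is O(n⁴), and g(n) = n^(2/3) is O(n^(2/3)).
Since O(n⁴) grows at least as fast as O(n^(2/3)), f(n) = Ω(g(n)) is true.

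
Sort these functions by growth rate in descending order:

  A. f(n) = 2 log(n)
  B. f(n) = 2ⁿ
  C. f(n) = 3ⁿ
C > B > A

Comparing growth rates:
C = 3ⁿ is O(3ⁿ)
B = 2ⁿ is O(2ⁿ)
A = 2 log(n) is O(log n)

Therefore, the order from fastest to slowest is: C > B > A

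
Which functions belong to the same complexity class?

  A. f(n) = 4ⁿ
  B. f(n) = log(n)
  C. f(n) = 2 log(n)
B and C

Examining each function:
  A. 4ⁿ is O(4ⁿ)
  B. log(n) is O(log n)
  C. 2 log(n) is O(log n)

Functions B and C both have the same complexity class.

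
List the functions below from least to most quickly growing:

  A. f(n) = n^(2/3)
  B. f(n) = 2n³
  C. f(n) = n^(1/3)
C < A < B

Comparing growth rates:
C = n^(1/3) is O(n^(1/3))
A = n^(2/3) is O(n^(2/3))
B = 2n³ is O(n³)

Therefore, the order from slowest to fastest is: C < A < B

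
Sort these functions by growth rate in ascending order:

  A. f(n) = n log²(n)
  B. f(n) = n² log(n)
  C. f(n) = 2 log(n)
C < A < B

Comparing growth rates:
C = 2 log(n) is O(log n)
A = n log²(n) is O(n log² n)
B = n² log(n) is O(n² log n)

Therefore, the order from slowest to fastest is: C < A < B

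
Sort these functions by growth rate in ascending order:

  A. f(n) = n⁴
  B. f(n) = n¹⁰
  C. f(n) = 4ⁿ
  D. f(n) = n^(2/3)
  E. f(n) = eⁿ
D < A < B < E < C

Comparing growth rates:
D = n^(2/3) is O(n^(2/3))
A = n⁴ is O(n⁴)
B = n¹⁰ is O(n¹⁰)
E = eⁿ is O(eⁿ)
C = 4ⁿ is O(4ⁿ)

Therefore, the order from slowest to fastest is: D < A < B < E < C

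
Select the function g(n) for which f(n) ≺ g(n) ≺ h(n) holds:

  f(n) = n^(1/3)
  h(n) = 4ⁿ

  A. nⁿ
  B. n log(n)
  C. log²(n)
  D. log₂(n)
B

We need g(n) with n^(1/3) = o(g(n)) and g(n) = o(4ⁿ), i.e. O(n^(1/3)) ≺ g ≺ O(4ⁿ).
Check each option:
  A. nⁿ — O(nⁿ) does not grow strictly slower than h(n)
  B. n log(n) — O(n log n) is strictly between O(n^(1/3)) and O(4ⁿ) ✓
  C. log²(n) — O(log² n) does not grow strictly faster than f(n)
  D. log₂(n) — O(log n) does not grow strictly faster than f(n)

Only option B (n log(n)) lies strictly between.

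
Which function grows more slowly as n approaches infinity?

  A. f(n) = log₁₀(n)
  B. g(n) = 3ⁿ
A

f(n) = log₁₀(n) is O(log n), while g(n) = 3ⁿ is O(3ⁿ).
Since O(log n) grows slower than O(3ⁿ), f(n) is dominated.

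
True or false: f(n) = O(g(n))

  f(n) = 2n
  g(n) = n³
True

f(n) = 2n is O(n), and g(n) = n³ is O(n³).
Since O(n) ⊆ O(n³) (f grows no faster than g), f(n) = O(g(n)) is true.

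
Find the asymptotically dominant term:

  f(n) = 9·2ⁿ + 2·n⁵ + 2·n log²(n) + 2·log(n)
9·2ⁿ

Looking at each term:
  - 9·2ⁿ is O(2ⁿ)
  - 2·n⁵ is O(n⁵)
  - 2·n log²(n) is O(n log² n)
  - 2·log(n) is O(log n)

The term 9·2ⁿ (O(2ⁿ)) grows fastest and dominates all others.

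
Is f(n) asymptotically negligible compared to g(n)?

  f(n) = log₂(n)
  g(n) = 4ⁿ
True

f(n) = log₂(n) is O(log n), and g(n) = 4ⁿ is O(4ⁿ).
Since O(log n) grows strictly slower than O(4ⁿ), f(n) = o(g(n)) is true.
This means lim(n→∞) f(n)/g(n) = 0.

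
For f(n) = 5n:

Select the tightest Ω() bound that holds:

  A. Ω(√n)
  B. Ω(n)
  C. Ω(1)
B

f(n) = 5n is Ω(n).
All listed options are valid Big-Ω bounds (lower bounds),
but Ω(n) is the tightest (largest valid bound).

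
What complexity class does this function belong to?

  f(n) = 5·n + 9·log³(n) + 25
O(n)

The dominant term in 5·n + 9·log³(n) + 25 is 5·n, which is Θ(n).
Lower-order terms (9·log³(n), 25) are asymptotically negligible.
Constants are absorbed, so the tightest bound is O(n).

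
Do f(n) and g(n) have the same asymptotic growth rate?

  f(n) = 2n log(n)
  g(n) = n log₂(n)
True

f(n) = 2n log(n) and g(n) = n log₂(n) are both O(n log n).
Since they have the same asymptotic growth rate, f(n) = Θ(g(n)) is true.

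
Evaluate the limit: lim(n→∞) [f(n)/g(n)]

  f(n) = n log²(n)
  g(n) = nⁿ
0

Since n log²(n) (O(n log² n)) grows slower than nⁿ (O(nⁿ)),
the ratio f(n)/g(n) → 0 as n → ∞.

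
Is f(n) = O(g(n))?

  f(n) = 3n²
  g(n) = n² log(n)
True

f(n) = 3n² is O(n²), and g(n) = n² log(n) is O(n² log n).
Since O(n²) ⊆ O(n² log n) (f grows no faster than g), f(n) = O(g(n)) is true.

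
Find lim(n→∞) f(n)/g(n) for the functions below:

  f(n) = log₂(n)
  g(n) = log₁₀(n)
1 + log(5)/log(2)

Since log₂(n) and log₁₀(n) have the same growth rate (O(log n)),
the ratio converges to a constant: 1 + log(5)/log(2).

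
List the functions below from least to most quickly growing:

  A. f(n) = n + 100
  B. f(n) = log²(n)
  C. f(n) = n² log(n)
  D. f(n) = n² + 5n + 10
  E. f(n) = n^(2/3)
B < E < A < D < C

Comparing growth rates:
B = log²(n) is O(log² n)
E = n^(2/3) is O(n^(2/3))
A = n + 100 is O(n)
D = n² + 5n + 10 is O(n²)
C = n² log(n) is O(n² log n)

Therefore, the order from slowest to fastest is: B < E < A < D < C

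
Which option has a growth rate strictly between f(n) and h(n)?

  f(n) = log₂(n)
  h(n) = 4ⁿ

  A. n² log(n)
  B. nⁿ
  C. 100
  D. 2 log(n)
A

We need g(n) with log₂(n) = o(g(n)) and g(n) = o(4ⁿ), i.e. O(log n) ≺ g ≺ O(4ⁿ).
Check each option:
  A. n² log(n) — O(n² log n) is strictly between O(log n) and O(4ⁿ) ✓
  B. nⁿ — O(nⁿ) does not grow strictly slower than h(n)
  C. 100 — O(1) does not grow strictly faster than f(n)
  D. 2 log(n) — O(log n) does not grow strictly faster than f(n)

Only option A (n² log(n)) lies strictly between.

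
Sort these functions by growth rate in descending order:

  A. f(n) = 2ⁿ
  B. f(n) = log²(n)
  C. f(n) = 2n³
A > C > B

Comparing growth rates:
A = 2ⁿ is O(2ⁿ)
C = 2n³ is O(n³)
B = log²(n) is O(log² n)

Therefore, the order from fastest to slowest is: A > C > B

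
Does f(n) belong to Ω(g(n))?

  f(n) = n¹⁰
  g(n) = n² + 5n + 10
True

f(n) = n¹⁰ is O(n¹⁰), and g(n) = n² + 5n + 10 is O(n²).
Since O(n¹⁰) grows at least as fast as O(n²), f(n) = Ω(g(n)) is true.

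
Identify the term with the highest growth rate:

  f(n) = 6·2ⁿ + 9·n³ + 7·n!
7·n!

Looking at each term:
  - 6·2ⁿ is O(2ⁿ)
  - 9·n³ is O(n³)
  - 7·n! is O(n!)

The term 7·n! (O(n!)) grows fastest and dominates all others.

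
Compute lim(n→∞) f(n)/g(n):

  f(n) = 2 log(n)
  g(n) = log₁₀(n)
log(100)

Since 2 log(n) and log₁₀(n) have the same growth rate (O(log n)),
the ratio converges to a constant: log(100).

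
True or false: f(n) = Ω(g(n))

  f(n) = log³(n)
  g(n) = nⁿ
False

f(n) = log³(n) is O(log³ n), and g(n) = nⁿ is O(nⁿ).
Since O(log³ n) grows slower than O(nⁿ), f(n) = Ω(g(n)) is false.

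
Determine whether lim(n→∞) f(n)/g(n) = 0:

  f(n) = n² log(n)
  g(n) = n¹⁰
True

f(n) = n² log(n) is O(n² log n), and g(n) = n¹⁰ is O(n¹⁰).
Since O(n² log n) grows strictly slower than O(n¹⁰), f(n) = o(g(n)) is true.
This means lim(n→∞) f(n)/g(n) = 0.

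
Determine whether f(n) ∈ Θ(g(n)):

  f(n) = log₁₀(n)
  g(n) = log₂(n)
True

f(n) = log₁₀(n) and g(n) = log₂(n) are both O(log n).
Since they have the same asymptotic growth rate, f(n) = Θ(g(n)) is true.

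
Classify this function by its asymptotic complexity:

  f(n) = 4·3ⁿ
O(3ⁿ)

The dominant term in 4·3ⁿ is 4·3ⁿ, which is Θ(3ⁿ).
Constants are absorbed, so the tightest bound is O(3ⁿ).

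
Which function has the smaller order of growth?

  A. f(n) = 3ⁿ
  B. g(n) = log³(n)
B

f(n) = 3ⁿ is O(3ⁿ), while g(n) = log³(n) is O(log³ n).
Since O(log³ n) grows slower than O(3ⁿ), g(n) is dominated.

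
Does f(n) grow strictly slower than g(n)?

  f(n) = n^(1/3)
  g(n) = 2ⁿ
True

f(n) = n^(1/3) is O(n^(1/3)), and g(n) = 2ⁿ is O(2ⁿ).
Since O(n^(1/3)) grows strictly slower than O(2ⁿ), f(n) = o(g(n)) is true.
This means lim(n→∞) f(n)/g(n) = 0.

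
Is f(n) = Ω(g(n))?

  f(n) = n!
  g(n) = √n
True

f(n) = n! is O(n!), and g(n) = √n is O(√n).
Since O(n!) grows at least as fast as O(√n), f(n) = Ω(g(n)) is true.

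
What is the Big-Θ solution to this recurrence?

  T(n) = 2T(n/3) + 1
Θ(n^log₃(2))

Master Theorem: a = 2, b = 3, f(n) = 1.
Compute the critical exponent d = log₃(2) = 0.631.
Compare f(n) = Θ(1) against n^d:
  k = 0 < d = 0.631, so f(n) = O(n^(d-ε)) — Case 1.
  The recursion cost dominates: T(n) = Θ(n^d) = Θ(n^log₃(2)).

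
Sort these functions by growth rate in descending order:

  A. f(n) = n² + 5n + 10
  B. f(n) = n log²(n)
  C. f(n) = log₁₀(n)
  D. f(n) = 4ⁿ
D > A > B > C

Comparing growth rates:
D = 4ⁿ is O(4ⁿ)
A = n² + 5n + 10 is O(n²)
B = n log²(n) is O(n log² n)
C = log₁₀(n) is O(log n)

Therefore, the order from fastest to slowest is: D > A > B > C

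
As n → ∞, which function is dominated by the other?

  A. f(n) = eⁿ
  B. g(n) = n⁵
B

f(n) = eⁿ is O(eⁿ), while g(n) = n⁵ is O(n⁵).
Since O(n⁵) grows slower than O(eⁿ), g(n) is dominated.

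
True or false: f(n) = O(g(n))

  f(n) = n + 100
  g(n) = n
True

f(n) = n + 100 and g(n) = n are both O(n).
Big-O permits equal growth rates (f ≤ c·g for some c), so f(n) = O(g(n)) is true.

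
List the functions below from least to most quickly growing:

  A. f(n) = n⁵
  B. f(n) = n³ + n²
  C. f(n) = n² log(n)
C < B < A

Comparing growth rates:
C = n² log(n) is O(n² log n)
B = n³ + n² is O(n³)
A = n⁵ is O(n⁵)

Therefore, the order from slowest to fastest is: C < B < A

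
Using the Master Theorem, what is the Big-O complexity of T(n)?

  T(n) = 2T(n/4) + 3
Θ(n^log₄(2))

Master Theorem: a = 2, b = 4, f(n) = 3.
Compute the critical exponent d = log₄(2) = 0.500.
Compare f(n) = Θ(1) against n^d:
  k = 0 < d = 0.500, so f(n) = O(n^(d-ε)) — Case 1.
  The recursion cost dominates: T(n) = Θ(n^d) = Θ(n^log₄(2)).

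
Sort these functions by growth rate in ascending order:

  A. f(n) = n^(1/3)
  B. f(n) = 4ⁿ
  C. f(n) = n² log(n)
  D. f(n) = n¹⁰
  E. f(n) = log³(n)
E < A < C < D < B

Comparing growth rates:
E = log³(n) is O(log³ n)
A = n^(1/3) is O(n^(1/3))
C = n² log(n) is O(n² log n)
D = n¹⁰ is O(n¹⁰)
B = 4ⁿ is O(4ⁿ)

Therefore, the order from slowest to fastest is: E < A < C < D < B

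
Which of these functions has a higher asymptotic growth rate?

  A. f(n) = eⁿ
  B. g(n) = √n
A

f(n) = eⁿ is O(eⁿ), while g(n) = √n is O(√n).
Since O(eⁿ) grows faster than O(√n), f(n) dominates.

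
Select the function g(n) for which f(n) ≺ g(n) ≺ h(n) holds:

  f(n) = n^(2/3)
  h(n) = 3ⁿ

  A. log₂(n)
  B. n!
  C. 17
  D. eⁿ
D

We need g(n) with n^(2/3) = o(g(n)) and g(n) = o(3ⁿ), i.e. O(n^(2/3)) ≺ g ≺ O(3ⁿ).
Check each option:
  A. log₂(n) — O(log n) does not grow strictly faster than f(n)
  B. n! — O(n!) does not grow strictly slower than h(n)
  C. 17 — O(1) does not grow strictly faster than f(n)
  D. eⁿ — O(eⁿ) is strictly between O(n^(2/3)) and O(3ⁿ) ✓

Only option D (eⁿ) lies strictly between.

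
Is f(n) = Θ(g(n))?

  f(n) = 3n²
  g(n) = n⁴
False

f(n) = 3n² is O(n²), and g(n) = n⁴ is O(n⁴).
Since they have different growth rates, f(n) = Θ(g(n)) is false.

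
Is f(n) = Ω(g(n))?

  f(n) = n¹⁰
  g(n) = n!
False

f(n) = n¹⁰ is O(n¹⁰), and g(n) = n! is O(n!).
Since O(n¹⁰) grows slower than O(n!), f(n) = Ω(g(n)) is false.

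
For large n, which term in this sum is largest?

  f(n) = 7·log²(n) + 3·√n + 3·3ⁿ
3·3ⁿ

Looking at each term:
  - 7·log²(n) is O(log² n)
  - 3·√n is O(√n)
  - 3·3ⁿ is O(3ⁿ)

The term 3·3ⁿ (O(3ⁿ)) grows fastest and dominates all others.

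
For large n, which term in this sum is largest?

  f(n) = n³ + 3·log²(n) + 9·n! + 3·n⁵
9·n!

Looking at each term:
  - n³ is O(n³)
  - 3·log²(n) is O(log² n)
  - 9·n! is O(n!)
  - 3·n⁵ is O(n⁵)

The term 9·n! (O(n!)) grows fastest and dominates all others.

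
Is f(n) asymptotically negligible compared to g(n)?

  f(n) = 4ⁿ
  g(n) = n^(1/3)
False

f(n) = 4ⁿ is O(4ⁿ), and g(n) = n^(1/3) is O(n^(1/3)).
Since O(4ⁿ) grows faster than or equal to O(n^(1/3)), f(n) = o(g(n)) is false.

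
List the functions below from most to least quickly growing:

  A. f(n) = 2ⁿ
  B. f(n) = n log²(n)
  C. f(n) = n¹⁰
A > C > B

Comparing growth rates:
A = 2ⁿ is O(2ⁿ)
C = n¹⁰ is O(n¹⁰)
B = n log²(n) is O(n log² n)

Therefore, the order from fastest to slowest is: A > C > B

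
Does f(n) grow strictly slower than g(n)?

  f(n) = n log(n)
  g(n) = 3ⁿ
True

f(n) = n log(n) is O(n log n), and g(n) = 3ⁿ is O(3ⁿ).
Since O(n log n) grows strictly slower than O(3ⁿ), f(n) = o(g(n)) is true.
This means lim(n→∞) f(n)/g(n) = 0.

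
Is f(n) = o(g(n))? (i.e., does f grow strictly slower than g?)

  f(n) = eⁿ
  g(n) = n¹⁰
False

f(n) = eⁿ is O(eⁿ), and g(n) = n¹⁰ is O(n¹⁰).
Since O(eⁿ) grows faster than or equal to O(n¹⁰), f(n) = o(g(n)) is false.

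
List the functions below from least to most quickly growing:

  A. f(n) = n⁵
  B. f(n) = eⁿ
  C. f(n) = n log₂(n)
C < A < B

Comparing growth rates:
C = n log₂(n) is O(n log n)
A = n⁵ is O(n⁵)
B = eⁿ is O(eⁿ)

Therefore, the order from slowest to fastest is: C < A < B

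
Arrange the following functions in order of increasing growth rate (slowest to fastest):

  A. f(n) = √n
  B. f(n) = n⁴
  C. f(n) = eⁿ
A < B < C

Comparing growth rates:
A = √n is O(√n)
B = n⁴ is O(n⁴)
C = eⁿ is O(eⁿ)

Therefore, the order from slowest to fastest is: A < B < C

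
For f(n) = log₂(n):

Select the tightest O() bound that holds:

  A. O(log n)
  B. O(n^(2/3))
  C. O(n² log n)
A

f(n) = log₂(n) is O(log n).
All listed options are valid Big-O bounds (upper bounds),
but O(log n) is the tightest (smallest valid bound).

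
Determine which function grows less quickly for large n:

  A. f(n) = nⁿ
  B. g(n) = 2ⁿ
B

f(n) = nⁿ is O(nⁿ), while g(n) = 2ⁿ is O(2ⁿ).
Since O(2ⁿ) grows slower than O(nⁿ), g(n) is dominated.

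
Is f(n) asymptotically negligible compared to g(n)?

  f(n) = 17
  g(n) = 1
False

f(n) = 17 is O(1), and g(n) = 1 is O(1).
Since they have the same growth rate, f(n) = o(g(n)) is false.
(f = o(g) requires f to grow strictly slower, not equal.)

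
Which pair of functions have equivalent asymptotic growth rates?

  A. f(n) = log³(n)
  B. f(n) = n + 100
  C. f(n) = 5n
B and C

Examining each function:
  A. log³(n) is O(log³ n)
  B. n + 100 is O(n)
  C. 5n is O(n)

Functions B and C both have the same complexity class.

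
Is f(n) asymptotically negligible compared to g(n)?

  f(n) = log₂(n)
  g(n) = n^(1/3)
True

f(n) = log₂(n) is O(log n), and g(n) = n^(1/3) is O(n^(1/3)).
Since O(log n) grows strictly slower than O(n^(1/3)), f(n) = o(g(n)) is true.
This means lim(n→∞) f(n)/g(n) = 0.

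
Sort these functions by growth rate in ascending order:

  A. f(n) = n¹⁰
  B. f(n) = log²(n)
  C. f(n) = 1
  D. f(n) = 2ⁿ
C < B < A < D

Comparing growth rates:
C = 1 is O(1)
B = log²(n) is O(log² n)
A = n¹⁰ is O(n¹⁰)
D = 2ⁿ is O(2ⁿ)

Therefore, the order from slowest to fastest is: C < B < A < D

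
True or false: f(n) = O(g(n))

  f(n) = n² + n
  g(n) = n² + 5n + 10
True

f(n) = n² + n and g(n) = n² + 5n + 10 are both O(n²).
Big-O permits equal growth rates (f ≤ c·g for some c), so f(n) = O(g(n)) is true.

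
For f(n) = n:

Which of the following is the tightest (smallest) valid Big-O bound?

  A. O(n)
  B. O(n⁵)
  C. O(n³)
A

f(n) = n is O(n).
All listed options are valid Big-O bounds (upper bounds),
but O(n) is the tightest (smallest valid bound).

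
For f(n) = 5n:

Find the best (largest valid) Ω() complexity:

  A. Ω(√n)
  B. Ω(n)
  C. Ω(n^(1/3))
B

f(n) = 5n is Ω(n).
All listed options are valid Big-Ω bounds (lower bounds),
but Ω(n) is the tightest (largest valid bound).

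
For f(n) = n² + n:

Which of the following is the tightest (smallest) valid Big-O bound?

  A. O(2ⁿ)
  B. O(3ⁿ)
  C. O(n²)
C

f(n) = n² + n is O(n²).
All listed options are valid Big-O bounds (upper bounds),
but O(n²) is the tightest (smallest valid bound).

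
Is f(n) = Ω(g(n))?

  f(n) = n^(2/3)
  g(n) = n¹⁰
False

f(n) = n^(2/3) is O(n^(2/3)), and g(n) = n¹⁰ is O(n¹⁰).
Since O(n^(2/3)) grows slower than O(n¹⁰), f(n) = Ω(g(n)) is false.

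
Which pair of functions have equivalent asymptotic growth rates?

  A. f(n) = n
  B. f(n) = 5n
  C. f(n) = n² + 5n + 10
A and B

Examining each function:
  A. n is O(n)
  B. 5n is O(n)
  C. n² + 5n + 10 is O(n²)

Functions A and B both have the same complexity class.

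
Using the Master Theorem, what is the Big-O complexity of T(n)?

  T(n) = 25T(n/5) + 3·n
Θ(n²)

Master Theorem: a = 25, b = 5, f(n) = 3·n.
Compute the critical exponent d = log₅(25) = 2.
Compare f(n) = Θ(n) against n^d:
  k = 1 < d = 2, so f(n) = O(n^(d-ε)) — Case 1.
  The recursion cost dominates: T(n) = Θ(n^d) = Θ(n²).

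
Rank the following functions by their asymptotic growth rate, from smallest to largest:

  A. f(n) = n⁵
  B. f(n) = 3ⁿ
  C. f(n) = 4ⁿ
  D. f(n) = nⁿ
A < B < C < D

Comparing growth rates:
A = n⁵ is O(n⁵)
B = 3ⁿ is O(3ⁿ)
C = 4ⁿ is O(4ⁿ)
D = nⁿ is O(nⁿ)

Therefore, the order from slowest to fastest is: A < B < C < D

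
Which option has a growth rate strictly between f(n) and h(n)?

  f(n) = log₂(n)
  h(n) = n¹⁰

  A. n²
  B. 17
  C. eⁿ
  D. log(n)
A

We need g(n) with log₂(n) = o(g(n)) and g(n) = o(n¹⁰), i.e. O(log n) ≺ g ≺ O(n¹⁰).
Check each option:
  A. n² — O(n²) is strictly between O(log n) and O(n¹⁰) ✓
  B. 17 — O(1) does not grow strictly faster than f(n)
  C. eⁿ — O(eⁿ) does not grow strictly slower than h(n)
  D. log(n) — O(log n) does not grow strictly faster than f(n)

Only option A (n²) lies strictly between.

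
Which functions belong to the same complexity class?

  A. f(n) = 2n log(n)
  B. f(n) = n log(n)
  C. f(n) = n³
A and B

Examining each function:
  A. 2n log(n) is O(n log n)
  B. n log(n) is O(n log n)
  C. n³ is O(n³)

Functions A and B both have the same complexity class.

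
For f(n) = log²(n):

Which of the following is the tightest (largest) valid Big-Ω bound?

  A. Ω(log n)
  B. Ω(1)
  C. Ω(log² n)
C

f(n) = log²(n) is Ω(log² n).
All listed options are valid Big-Ω bounds (lower bounds),
but Ω(log² n) is the tightest (largest valid bound).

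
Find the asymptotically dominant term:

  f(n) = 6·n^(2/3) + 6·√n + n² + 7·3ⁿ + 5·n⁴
7·3ⁿ

Looking at each term:
  - 6·n^(2/3) is O(n^(2/3))
  - 6·√n is O(√n)
  - n² is O(n²)
  - 7·3ⁿ is O(3ⁿ)
  - 5·n⁴ is O(n⁴)

The term 7·3ⁿ (O(3ⁿ)) grows fastest and dominates all others.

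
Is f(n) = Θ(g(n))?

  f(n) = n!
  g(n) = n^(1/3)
False

f(n) = n! is O(n!), and g(n) = n^(1/3) is O(n^(1/3)).
Since they have different growth rates, f(n) = Θ(g(n)) is false.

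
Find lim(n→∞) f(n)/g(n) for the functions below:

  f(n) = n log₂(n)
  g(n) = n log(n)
1/log(2)

Since n log₂(n) and n log(n) have the same growth rate (O(n log n)),
the ratio converges to a constant: 1/log(2).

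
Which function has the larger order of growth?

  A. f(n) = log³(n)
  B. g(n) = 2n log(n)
B

f(n) = log³(n) is O(log³ n), while g(n) = 2n log(n) is O(n log n).
Since O(n log n) grows faster than O(log³ n), g(n) dominates.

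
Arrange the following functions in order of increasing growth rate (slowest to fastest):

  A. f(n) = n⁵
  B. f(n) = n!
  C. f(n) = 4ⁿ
A < C < B

Comparing growth rates:
A = n⁵ is O(n⁵)
C = 4ⁿ is O(4ⁿ)
B = n! is O(n!)

Therefore, the order from slowest to fastest is: A < C < B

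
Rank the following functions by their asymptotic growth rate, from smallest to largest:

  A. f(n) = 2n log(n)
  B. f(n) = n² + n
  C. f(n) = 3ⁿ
A < B < C

Comparing growth rates:
A = 2n log(n) is O(n log n)
B = n² + n is O(n²)
C = 3ⁿ is O(3ⁿ)

Therefore, the order from slowest to fastest is: A < B < C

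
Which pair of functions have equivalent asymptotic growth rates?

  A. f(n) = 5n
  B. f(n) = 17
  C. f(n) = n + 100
A and C

Examining each function:
  A. 5n is O(n)
  B. 17 is O(1)
  C. n + 100 is O(n)

Functions A and C both have the same complexity class.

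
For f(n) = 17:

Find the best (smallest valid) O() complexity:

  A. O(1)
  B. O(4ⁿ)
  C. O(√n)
A

f(n) = 17 is O(1).
All listed options are valid Big-O bounds (upper bounds),
but O(1) is the tightest (smallest valid bound).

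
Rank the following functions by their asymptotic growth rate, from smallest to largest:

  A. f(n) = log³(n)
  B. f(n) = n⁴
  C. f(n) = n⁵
A < B < C

Comparing growth rates:
A = log³(n) is O(log³ n)
B = n⁴ is O(n⁴)
C = n⁵ is O(n⁵)

Therefore, the order from slowest to fastest is: A < B < C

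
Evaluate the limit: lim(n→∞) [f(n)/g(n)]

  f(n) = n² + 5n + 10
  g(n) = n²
1

Since n² + 5n + 10 and n² have the same growth rate (O(n²)),
the ratio converges to a constant: 1.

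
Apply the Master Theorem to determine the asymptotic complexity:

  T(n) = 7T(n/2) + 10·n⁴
Θ(n⁴)

Master Theorem: a = 7, b = 2, f(n) = 10·n⁴.
Compute the critical exponent d = log₂(7) = 2.807.
Compare f(n) = Θ(n⁴) against n^d:
  k = 4 > d = 2.807, so f(n) = Ω(n^(d+ε)) — Case 3.
  Regularity: a·(n/b)^4/n^4 = a/b^4 = 7/16 < 1 ✓.
  The top-level work dominates: T(n) = Θ(f(n)) = Θ(n⁴).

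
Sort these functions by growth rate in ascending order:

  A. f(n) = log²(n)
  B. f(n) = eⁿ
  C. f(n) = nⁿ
A < B < C

Comparing growth rates:
A = log²(n) is O(log² n)
B = eⁿ is O(eⁿ)
C = nⁿ is O(nⁿ)

Therefore, the order from slowest to fastest is: A < B < C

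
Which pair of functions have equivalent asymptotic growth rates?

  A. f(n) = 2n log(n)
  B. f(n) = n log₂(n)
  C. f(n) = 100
A and B

Examining each function:
  A. 2n log(n) is O(n log n)
  B. n log₂(n) is O(n log n)
  C. 100 is O(1)

Functions A and B both have the same complexity class.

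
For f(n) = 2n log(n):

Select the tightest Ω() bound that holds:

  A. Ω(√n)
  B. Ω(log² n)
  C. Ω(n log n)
C

f(n) = 2n log(n) is Ω(n log n).
All listed options are valid Big-Ω bounds (lower bounds),
but Ω(n log n) is the tightest (largest valid bound).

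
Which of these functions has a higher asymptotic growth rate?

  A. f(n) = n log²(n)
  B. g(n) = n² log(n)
B

f(n) = n log²(n) is O(n log² n), while g(n) = n² log(n) is O(n² log n).
Since O(n² log n) grows faster than O(n log² n), g(n) dominates.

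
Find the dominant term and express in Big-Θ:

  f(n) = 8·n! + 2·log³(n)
Θ(n!)

Order the terms by growth rate: 2·log³(n) ≺ 8·n!.
The fastest-growing term 8·n! dominates as n → ∞; dropping its constant factor gives Θ(n!).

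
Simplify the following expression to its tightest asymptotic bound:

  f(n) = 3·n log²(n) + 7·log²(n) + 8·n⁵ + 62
Θ(n⁵)

Order the terms by growth rate: 62 ≺ 7·log²(n) ≺ 3·n log²(n) ≺ 8·n⁵.
The fastest-growing term 8·n⁵ dominates as n → ∞; dropping its constant factor gives Θ(n⁵).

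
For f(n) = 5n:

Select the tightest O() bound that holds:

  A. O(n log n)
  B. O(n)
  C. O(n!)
B

f(n) = 5n is O(n).
All listed options are valid Big-O bounds (upper bounds),
but O(n) is the tightest (smallest valid bound).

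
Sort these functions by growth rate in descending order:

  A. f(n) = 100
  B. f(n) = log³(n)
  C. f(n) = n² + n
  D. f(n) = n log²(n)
C > D > B > A

Comparing growth rates:
C = n² + n is O(n²)
D = n log²(n) is O(n log² n)
B = log³(n) is O(log³ n)
A = 100 is O(1)

Therefore, the order from fastest to slowest is: C > D > B > A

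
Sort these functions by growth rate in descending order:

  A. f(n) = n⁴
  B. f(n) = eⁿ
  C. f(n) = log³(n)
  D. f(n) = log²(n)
B > A > C > D

Comparing growth rates:
B = eⁿ is O(eⁿ)
A = n⁴ is O(n⁴)
C = log³(n) is O(log³ n)
D = log²(n) is O(log² n)

Therefore, the order from fastest to slowest is: B > A > C > D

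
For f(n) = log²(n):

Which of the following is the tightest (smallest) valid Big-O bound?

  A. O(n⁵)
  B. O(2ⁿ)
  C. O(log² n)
C

f(n) = log²(n) is O(log² n).
All listed options are valid Big-O bounds (upper bounds),
but O(log² n) is the tightest (smallest valid bound).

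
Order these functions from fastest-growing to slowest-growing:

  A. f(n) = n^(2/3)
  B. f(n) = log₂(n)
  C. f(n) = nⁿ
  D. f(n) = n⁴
C > D > A > B

Comparing growth rates:
C = nⁿ is O(nⁿ)
D = n⁴ is O(n⁴)
A = n^(2/3) is O(n^(2/3))
B = log₂(n) is O(log n)

Therefore, the order from fastest to slowest is: C > D > A > B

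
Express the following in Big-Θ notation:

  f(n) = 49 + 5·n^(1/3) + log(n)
Θ(n^(1/3))

Order the terms by growth rate: 49 ≺ log(n) ≺ 5·n^(1/3).
The fastest-growing term 5·n^(1/3) dominates as n → ∞; dropping its constant factor gives Θ(n^(1/3)).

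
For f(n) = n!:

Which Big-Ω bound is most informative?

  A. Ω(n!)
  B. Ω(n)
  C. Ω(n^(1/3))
A

f(n) = n! is Ω(n!).
All listed options are valid Big-Ω bounds (lower bounds),
but Ω(n!) is the tightest (largest valid bound).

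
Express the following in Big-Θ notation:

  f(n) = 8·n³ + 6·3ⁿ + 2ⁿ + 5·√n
Θ(3ⁿ)

Order the terms by growth rate: 5·√n ≺ 8·n³ ≺ 2ⁿ ≺ 6·3ⁿ.
The fastest-growing term 6·3ⁿ dominates as n → ∞; dropping its constant factor gives Θ(3ⁿ).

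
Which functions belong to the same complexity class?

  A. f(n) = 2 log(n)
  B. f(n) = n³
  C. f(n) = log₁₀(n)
A and C

Examining each function:
  A. 2 log(n) is O(log n)
  B. n³ is O(n³)
  C. log₁₀(n) is O(log n)

Functions A and C both have the same complexity class.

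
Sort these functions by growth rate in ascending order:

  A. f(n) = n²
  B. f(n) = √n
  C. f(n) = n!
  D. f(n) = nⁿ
B < A < C < D

Comparing growth rates:
B = √n is O(√n)
A = n² is O(n²)
C = n! is O(n!)
D = nⁿ is O(nⁿ)

Therefore, the order from slowest to fastest is: B < A < C < D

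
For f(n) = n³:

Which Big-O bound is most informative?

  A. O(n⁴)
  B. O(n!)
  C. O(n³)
C

f(n) = n³ is O(n³).
All listed options are valid Big-O bounds (upper bounds),
but O(n³) is the tightest (smallest valid bound).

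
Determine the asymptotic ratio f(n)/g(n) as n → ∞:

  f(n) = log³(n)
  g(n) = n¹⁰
0

Since log³(n) (O(log³ n)) grows slower than n¹⁰ (O(n¹⁰)),
the ratio f(n)/g(n) → 0 as n → ∞.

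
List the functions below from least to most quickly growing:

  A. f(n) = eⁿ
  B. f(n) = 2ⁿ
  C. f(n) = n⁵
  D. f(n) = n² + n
D < C < B < A

Comparing growth rates:
D = n² + n is O(n²)
C = n⁵ is O(n⁵)
B = 2ⁿ is O(2ⁿ)
A = eⁿ is O(eⁿ)

Therefore, the order from slowest to fastest is: D < C < B < A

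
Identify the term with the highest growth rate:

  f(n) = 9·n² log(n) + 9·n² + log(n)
9·n² log(n)

Looking at each term:
  - 9·n² log(n) is O(n² log n)
  - 9·n² is O(n²)
  - log(n) is O(log n)

The term 9·n² log(n) (O(n² log n)) grows fastest and dominates all others.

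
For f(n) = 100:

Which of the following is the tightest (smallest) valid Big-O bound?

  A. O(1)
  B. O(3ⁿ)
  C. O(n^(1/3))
A

f(n) = 100 is O(1).
All listed options are valid Big-O bounds (upper bounds),
but O(1) is the tightest (smallest valid bound).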